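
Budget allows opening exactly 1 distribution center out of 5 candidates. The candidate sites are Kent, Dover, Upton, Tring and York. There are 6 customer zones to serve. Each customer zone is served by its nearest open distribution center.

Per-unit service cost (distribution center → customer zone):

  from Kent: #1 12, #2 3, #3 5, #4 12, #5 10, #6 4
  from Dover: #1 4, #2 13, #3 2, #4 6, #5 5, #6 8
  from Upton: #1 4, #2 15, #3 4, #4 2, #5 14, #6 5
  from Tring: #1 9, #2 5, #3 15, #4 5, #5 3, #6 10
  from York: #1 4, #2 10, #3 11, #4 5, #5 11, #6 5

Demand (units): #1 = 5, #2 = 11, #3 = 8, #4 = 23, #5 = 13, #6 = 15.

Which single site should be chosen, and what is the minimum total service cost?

With exactly 1 open, each customer zone uses its cheapest among the chosen.
{Dover}: #1→Dover 4·5=20, #2→Dover 13·11=143, #3→Dover 2·8=16, #4→Dover 6·23=138, #5→Dover 5·13=65, #6→Dover 8·15=120. Service cost 502.
{Upton}: service cost 520
{Tring}: service cost 524
Among all 5 size-1 choices, {Dover} is lowest.

Choose Dover only; total service cost 502.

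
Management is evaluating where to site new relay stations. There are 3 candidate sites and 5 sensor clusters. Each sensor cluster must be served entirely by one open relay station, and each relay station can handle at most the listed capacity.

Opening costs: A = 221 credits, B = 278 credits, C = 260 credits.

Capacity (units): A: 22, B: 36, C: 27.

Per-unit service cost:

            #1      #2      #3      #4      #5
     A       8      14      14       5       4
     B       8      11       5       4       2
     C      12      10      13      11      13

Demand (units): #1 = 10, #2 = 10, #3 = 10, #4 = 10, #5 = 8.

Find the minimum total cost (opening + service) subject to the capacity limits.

Minimum total cost: 805

Open {A, B}: #1→A 8·10=80, #2→B 11·10=110, #3→B 5·10=50, #4→A 5·10=50, #5→B 2·8=16.
Loads: A carries 20/22, B carries 28/36. Service 306; fixed 499; total 805.
Next best feasible plan costs 811.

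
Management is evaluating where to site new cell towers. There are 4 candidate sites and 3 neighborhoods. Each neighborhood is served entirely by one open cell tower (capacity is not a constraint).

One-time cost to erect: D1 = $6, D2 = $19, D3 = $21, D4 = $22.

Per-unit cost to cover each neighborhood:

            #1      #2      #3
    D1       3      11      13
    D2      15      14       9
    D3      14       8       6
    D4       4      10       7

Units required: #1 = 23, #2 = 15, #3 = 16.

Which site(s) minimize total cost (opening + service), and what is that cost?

For any fixed open set, each neighborhood goes to its cheapest open site; total = fixed + service.
{D1, D3}: #1→D1 3·23=69, #2→D3 8·15=120, #3→D3 6·16=96. Service 285; fixed 27; total 312.
{D1, D2, D3}: service 285 + fixed 46 = 331
{D1, D3, D4}: service 285 + fixed 49 = 334
{D1, D2, D3, D4}: service 285 + fixed 68 = 353
No other subset beats 312.

Open D1 and D3; minimum total cost 312.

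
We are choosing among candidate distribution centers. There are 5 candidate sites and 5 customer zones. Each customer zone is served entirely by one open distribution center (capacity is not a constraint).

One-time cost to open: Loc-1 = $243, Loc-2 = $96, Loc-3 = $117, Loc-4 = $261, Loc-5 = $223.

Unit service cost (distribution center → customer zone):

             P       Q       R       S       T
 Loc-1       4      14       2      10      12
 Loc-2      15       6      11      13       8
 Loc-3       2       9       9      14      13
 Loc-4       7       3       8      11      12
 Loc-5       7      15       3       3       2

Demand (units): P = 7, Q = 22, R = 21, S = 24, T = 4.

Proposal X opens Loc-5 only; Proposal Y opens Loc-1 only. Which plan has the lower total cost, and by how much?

Proposal X is cheaper by 164.

Proposal X: {Loc-5}: P→Loc-5 7·7=49, Q→Loc-5 15·22=330, R→Loc-5 3·21=63, S→Loc-5 3·24=72, T→Loc-5 2·4=8. Service 522; fixed 223; total 745.
Proposal Y: {Loc-1}: P→Loc-1 4·7=28, Q→Loc-1 14·22=308, R→Loc-1 2·21=42, S→Loc-1 10·24=240, T→Loc-1 12·4=48. Service 666; fixed 243; total 909.
Difference: |745 − 909| = 164.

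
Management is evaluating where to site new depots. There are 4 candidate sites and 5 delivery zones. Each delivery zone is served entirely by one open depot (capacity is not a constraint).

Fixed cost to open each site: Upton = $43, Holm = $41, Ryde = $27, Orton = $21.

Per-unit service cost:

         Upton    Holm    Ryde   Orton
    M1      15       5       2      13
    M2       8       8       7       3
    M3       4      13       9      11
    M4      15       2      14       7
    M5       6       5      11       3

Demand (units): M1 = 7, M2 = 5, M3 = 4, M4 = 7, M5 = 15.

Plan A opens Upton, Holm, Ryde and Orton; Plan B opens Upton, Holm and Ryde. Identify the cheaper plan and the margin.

Plan A: {Upton, Holm, Ryde, Orton}: M1→Ryde 2·7=14, M2→Orton 3·5=15, M3→Upton 4·4=16, M4→Holm 2·7=14, M5→Orton 3·15=45. Service 104; fixed 132; total 236.
Plan B: {Upton, Holm, Ryde}: M1→Ryde 2·7=14, M2→Ryde 7·5=35, M3→Upton 4·4=16, M4→Holm 2·7=14, M5→Holm 5·15=75. Service 154; fixed 111; total 265.
Difference: |236 − 265| = 29.

Plan A is cheaper by 29.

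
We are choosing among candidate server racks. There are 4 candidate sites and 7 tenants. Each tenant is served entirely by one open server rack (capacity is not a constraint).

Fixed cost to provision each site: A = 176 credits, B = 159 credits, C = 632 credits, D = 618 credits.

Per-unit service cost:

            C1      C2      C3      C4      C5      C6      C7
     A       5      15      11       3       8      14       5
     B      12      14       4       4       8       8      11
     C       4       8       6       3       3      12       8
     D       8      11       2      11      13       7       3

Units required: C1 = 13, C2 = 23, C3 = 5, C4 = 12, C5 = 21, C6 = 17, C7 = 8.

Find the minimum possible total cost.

For any fixed open set, each tenant goes to its cheapest open site; total = fixed + service.
{B}: C1→B 12·13=156, C2→B 14·23=322, C3→B 4·5=20, C4→B 4·12=48, C5→B 8·21=168, C6→B 8·17=136, C7→B 11·8=88. Service 938; fixed 159; total 1097.
{A, B}: service 787 + fixed 335 = 1122
{A}: service 947 + fixed 176 = 1123
{A, B, C, D}: C1→C 4·13=52, C2→C 8·23=184, C3→D 2·5=10, C4→A 3·12=36, C5→C 3·21=63, C6→D 7·17=119, C7→D 3·8=24. Service 488; fixed 1585; total 2073.
No other subset beats 1097.

Minimum total cost: 1097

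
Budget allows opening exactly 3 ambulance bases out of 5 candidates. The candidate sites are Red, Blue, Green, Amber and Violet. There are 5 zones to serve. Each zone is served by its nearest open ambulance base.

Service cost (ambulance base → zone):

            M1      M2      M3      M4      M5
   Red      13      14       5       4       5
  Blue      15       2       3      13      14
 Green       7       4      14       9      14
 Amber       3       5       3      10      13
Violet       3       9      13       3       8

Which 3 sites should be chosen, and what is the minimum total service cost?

With exactly 3 open, each zone uses its cheapest among the chosen.
{Red, Blue, Violet}: M1→Violet 3, M2→Blue 2, M3→Blue 3, M4→Violet 3, M5→Red 5. Service cost 16.
{Red, Blue, Amber}: service cost 17
{Red, Green, Amber}: service cost 19
Among all 10 size-3 choices, {Red, Blue, Violet} is lowest.

Choose Red, Blue and Violet; total service cost 16.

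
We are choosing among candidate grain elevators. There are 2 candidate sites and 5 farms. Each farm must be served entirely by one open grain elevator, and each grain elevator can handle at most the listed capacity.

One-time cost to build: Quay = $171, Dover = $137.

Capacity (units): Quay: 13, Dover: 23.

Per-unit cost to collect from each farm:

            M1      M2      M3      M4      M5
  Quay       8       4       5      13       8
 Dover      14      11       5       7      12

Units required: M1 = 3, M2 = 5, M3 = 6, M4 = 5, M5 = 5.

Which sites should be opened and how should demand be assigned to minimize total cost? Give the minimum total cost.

Minimum total cost: 457

Open {Quay, Dover}: M1→Quay 8·3=24, M2→Quay 4·5=20, M3→Dover 5·6=30, M4→Dover 7·5=35, M5→Quay 8·5=40.
Loads: Quay carries 13/13, Dover carries 11/23. Service 149; fixed 308; total 457.
Next best feasible plan costs 475.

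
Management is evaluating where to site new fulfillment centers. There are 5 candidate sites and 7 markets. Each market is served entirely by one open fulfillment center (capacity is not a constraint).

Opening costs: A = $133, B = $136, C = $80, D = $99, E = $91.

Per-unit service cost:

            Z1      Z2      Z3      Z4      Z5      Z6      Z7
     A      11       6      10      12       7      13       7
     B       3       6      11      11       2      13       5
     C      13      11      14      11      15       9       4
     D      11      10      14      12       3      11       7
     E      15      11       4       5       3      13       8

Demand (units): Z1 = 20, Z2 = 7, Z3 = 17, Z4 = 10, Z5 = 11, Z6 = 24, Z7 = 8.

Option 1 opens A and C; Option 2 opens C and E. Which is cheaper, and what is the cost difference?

Option 1: {A, C}: Z1→A 11·20=220, Z2→A 6·7=42, Z3→A 10·17=170, Z4→C 11·10=110, Z5→A 7·11=77, Z6→C 9·24=216, Z7→C 4·8=32. Service 867; fixed 213; total 1080.
Option 2: {C, E}: Z1→C 13·20=260, Z2→C 11·7=77, Z3→E 4·17=68, Z4→E 5·10=50, Z5→E 3·11=33, Z6→C 9·24=216, Z7→C 4·8=32. Service 736; fixed 171; total 907.
Difference: |1080 − 907| = 173.

Option 2 is cheaper by 173.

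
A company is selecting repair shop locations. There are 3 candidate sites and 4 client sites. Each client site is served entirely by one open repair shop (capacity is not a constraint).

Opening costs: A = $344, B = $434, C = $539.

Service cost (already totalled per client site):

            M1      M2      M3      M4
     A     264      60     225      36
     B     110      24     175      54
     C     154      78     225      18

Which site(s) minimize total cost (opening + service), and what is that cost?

Open B only; minimum total cost 797.

For any fixed open set, each client site goes to its cheapest open site; total = fixed + service.
{B}: M1→B 110, M2→B 24, M3→B 175, M4→B 54. Service 363; fixed 434; total 797.
{A}: service 585 + fixed 344 = 929
{C}: M1→C 154, M2→C 78, M3→C 225, M4→C 18. Service 475; fixed 539; total 1014.
{A, B, C}: M1→B 110, M2→B 24, M3→B 175, M4→C 18. Service 327; fixed 1317; total 1644.
No other subset beats 797.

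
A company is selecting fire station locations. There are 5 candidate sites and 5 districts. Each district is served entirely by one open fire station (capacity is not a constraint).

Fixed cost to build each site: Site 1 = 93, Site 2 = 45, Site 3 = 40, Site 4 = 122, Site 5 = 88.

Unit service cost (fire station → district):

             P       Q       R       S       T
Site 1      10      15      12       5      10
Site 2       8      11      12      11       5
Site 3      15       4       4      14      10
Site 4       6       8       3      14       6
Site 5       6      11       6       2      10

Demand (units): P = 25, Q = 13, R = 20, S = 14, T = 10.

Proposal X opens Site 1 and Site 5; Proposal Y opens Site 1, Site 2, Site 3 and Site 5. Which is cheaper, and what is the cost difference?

Proposal Y is cheaper by 96.

Proposal X: {Site 1, Site 5}: P→Site 5 6·25=150, Q→Site 5 11·13=143, R→Site 5 6·20=120, S→Site 5 2·14=28, T→Site 1 10·10=100. Service 541; fixed 181; total 722.
Proposal Y: {Site 1, Site 2, Site 3, Site 5}: P→Site 5 6·25=150, Q→Site 3 4·13=52, R→Site 3 4·20=80, S→Site 5 2·14=28, T→Site 2 5·10=50. Service 360; fixed 266; total 626.
Difference: |722 − 626| = 96.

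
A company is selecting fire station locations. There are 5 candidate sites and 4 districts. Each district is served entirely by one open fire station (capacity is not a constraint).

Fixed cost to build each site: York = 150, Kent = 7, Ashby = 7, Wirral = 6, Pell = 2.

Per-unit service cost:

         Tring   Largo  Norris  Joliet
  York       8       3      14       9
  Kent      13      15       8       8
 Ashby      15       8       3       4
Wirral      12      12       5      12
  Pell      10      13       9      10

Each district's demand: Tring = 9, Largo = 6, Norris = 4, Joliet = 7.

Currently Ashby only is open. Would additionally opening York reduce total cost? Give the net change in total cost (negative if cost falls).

Current service cost with {Ashby}: 223.
Adding York: each district re-picks its cheapest; new service cost 130, saving 93.
Extra fixed cost: 150. Net change = 150 − 93 = 57.
(Totals: 230 → 287.)

No — net change +57 (cost rises by 57).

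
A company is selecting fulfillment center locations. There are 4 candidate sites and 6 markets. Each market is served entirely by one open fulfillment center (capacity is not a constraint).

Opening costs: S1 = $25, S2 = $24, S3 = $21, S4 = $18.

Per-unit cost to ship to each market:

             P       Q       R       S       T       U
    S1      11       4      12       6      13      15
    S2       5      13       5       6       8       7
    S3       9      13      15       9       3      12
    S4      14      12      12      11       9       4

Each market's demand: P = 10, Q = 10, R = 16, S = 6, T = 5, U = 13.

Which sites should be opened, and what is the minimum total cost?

For any fixed open set, each market goes to its cheapest open site; total = fixed + service.
{S1, S2, S3, S4}: P→S2 5·10=50, Q→S1 4·10=40, R→S2 5·16=80, S→S1 6·6=36, T→S3 3·5=15, U→S4 4·13=52. Service 273; fixed 88; total 361.
{S1, S2, S4}: service 298 + fixed 67 = 365
{S1, S2, S3}: P→S2 5·10=50, Q→S1 4·10=40, R→S2 5·16=80, S→S1 6·6=36, T→S3 3·5=15, U→S2 7·13=91. Service 312; fixed 70; total 382.
{S4}: P→S4 14·10=140, Q→S4 12·10=120, R→S4 12·16=192, S→S4 11·6=66, T→S4 9·5=45, U→S4 4·13=52. Service 615; fixed 18; total 633.
No other subset beats 361.

Open S1, S2, S3 and S4; minimum total cost 361.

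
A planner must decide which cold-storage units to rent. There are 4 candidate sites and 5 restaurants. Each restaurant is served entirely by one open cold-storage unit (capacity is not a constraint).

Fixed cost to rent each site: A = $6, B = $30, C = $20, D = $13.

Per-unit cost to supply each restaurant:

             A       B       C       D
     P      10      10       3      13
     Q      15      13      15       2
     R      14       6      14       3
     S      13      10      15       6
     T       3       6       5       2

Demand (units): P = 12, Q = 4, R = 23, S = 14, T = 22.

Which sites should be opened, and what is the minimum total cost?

For any fixed open set, each restaurant goes to its cheapest open site; total = fixed + service.
{C, D}: P→C 3·12=36, Q→D 2·4=8, R→D 3·23=69, S→D 6·14=84, T→D 2·22=44. Service 241; fixed 33; total 274.
{A, C, D}: service 241 + fixed 39 = 280
{B, C, D}: P→C 3·12=36, Q→D 2·4=8, R→D 3·23=69, S→D 6·14=84, T→D 2·22=44. Service 241; fixed 63; total 304.
{A, B, C, D}: service 241 + fixed 69 = 310
No other subset beats 274.

Open C and D; minimum total cost 274.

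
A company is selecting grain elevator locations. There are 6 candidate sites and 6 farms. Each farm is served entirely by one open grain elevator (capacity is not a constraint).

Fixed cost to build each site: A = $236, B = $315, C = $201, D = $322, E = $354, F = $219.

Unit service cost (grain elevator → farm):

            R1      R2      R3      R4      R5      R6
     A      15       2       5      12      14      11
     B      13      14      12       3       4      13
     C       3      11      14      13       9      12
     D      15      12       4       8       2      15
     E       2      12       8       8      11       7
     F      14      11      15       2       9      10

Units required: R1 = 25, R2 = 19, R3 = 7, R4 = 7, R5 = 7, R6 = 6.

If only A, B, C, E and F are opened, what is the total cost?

Total cost: 1532

Each farm is assigned to its cheapest site among the open ones.
{A, B, C, E, F}: R1→E 2·25=50, R2→A 2·19=38, R3→A 5·7=35, R4→F 2·7=14, R5→B 4·7=28, R6→E 7·6=42. Service 207; fixed 1325; total 1532.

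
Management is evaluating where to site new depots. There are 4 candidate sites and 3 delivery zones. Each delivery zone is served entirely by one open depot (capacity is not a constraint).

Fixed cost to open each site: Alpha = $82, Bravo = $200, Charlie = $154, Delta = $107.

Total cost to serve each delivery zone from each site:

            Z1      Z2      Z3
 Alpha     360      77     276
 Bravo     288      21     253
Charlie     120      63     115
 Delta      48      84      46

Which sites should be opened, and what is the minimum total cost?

For any fixed open set, each delivery zone goes to its cheapest open site; total = fixed + service.
{Delta}: Z1→Delta 48, Z2→Delta 84, Z3→Delta 46. Service 178; fixed 107; total 285.
{Alpha, Delta}: service 171 + fixed 189 = 360
{Charlie, Delta}: service 157 + fixed 261 = 418
{Alpha, Bravo, Charlie, Delta}: service 115 + fixed 543 = 658
No other subset beats 285.

Open Delta only; minimum total cost 285.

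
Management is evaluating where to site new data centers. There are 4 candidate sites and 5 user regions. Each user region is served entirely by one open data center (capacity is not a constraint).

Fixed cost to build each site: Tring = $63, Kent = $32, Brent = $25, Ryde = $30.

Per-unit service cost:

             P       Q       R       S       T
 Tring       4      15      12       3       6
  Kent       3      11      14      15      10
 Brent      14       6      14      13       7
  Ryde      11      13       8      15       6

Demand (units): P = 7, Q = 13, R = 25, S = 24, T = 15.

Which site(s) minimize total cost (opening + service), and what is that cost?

For any fixed open set, each user region goes to its cheapest open site; total = fixed + service.
{Tring, Brent, Ryde}: P→Tring 4·7=28, Q→Brent 6·13=78, R→Ryde 8·25=200, S→Tring 3·24=72, T→Tring 6·15=90. Service 468; fixed 118; total 586.
{Tring, Kent, Brent, Ryde}: service 461 + fixed 150 = 611
{Tring, Kent, Ryde}: service 526 + fixed 125 = 651
{Brent}: service 943 + fixed 25 = 968
No other subset beats 586.

Open Tring, Brent and Ryde; minimum total cost 586.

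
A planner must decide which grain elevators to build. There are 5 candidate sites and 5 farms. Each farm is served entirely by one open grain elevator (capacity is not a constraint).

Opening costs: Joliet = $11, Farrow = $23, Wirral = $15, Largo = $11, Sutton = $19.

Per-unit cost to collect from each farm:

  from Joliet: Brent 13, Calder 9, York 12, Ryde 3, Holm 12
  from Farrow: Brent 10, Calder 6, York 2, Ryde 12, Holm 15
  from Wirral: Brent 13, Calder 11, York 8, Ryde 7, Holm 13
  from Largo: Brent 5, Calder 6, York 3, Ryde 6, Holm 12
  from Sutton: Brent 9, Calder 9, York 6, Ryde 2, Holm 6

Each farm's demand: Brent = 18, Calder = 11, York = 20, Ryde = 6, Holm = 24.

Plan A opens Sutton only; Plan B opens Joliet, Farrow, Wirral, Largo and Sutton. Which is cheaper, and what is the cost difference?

Plan B is cheaper by 125.

Plan A: {Sutton}: Brent→Sutton 9·18=162, Calder→Sutton 9·11=99, York→Sutton 6·20=120, Ryde→Sutton 2·6=12, Holm→Sutton 6·24=144. Service 537; fixed 19; total 556.
Plan B: {Joliet, Farrow, Wirral, Largo, Sutton}: Brent→Largo 5·18=90, Calder→Farrow 6·11=66, York→Farrow 2·20=40, Ryde→Sutton 2·6=12, Holm→Sutton 6·24=144. Service 352; fixed 79; total 431.
Difference: |556 − 431| = 125.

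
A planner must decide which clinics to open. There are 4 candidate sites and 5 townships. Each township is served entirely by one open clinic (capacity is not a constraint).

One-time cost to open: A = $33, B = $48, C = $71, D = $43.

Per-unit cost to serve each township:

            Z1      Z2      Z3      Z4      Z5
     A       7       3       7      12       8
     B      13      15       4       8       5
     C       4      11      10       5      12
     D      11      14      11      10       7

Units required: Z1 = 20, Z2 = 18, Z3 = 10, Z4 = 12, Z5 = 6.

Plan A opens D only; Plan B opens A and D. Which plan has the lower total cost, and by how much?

Plan A: {D}: Z1→D 11·20=220, Z2→D 14·18=252, Z3→D 11·10=110, Z4→D 10·12=120, Z5→D 7·6=42. Service 744; fixed 43; total 787.
Plan B: {A, D}: Z1→A 7·20=140, Z2→A 3·18=54, Z3→A 7·10=70, Z4→D 10·12=120, Z5→D 7·6=42. Service 426; fixed 76; total 502.
Difference: |787 − 502| = 285.

Plan B is cheaper by 285.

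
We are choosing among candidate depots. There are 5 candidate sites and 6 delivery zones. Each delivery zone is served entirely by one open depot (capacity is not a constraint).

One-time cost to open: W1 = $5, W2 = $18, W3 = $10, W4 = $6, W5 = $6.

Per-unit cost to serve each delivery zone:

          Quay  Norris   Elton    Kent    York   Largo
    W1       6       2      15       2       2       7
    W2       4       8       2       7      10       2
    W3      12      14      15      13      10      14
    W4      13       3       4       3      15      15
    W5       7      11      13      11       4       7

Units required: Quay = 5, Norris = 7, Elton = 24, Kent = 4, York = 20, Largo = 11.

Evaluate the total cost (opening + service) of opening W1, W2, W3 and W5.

Each delivery zone is assigned to its cheapest site among the open ones.
{W1, W2, W3, W5}: Quay→W2 4·5=20, Norris→W1 2·7=14, Elton→W2 2·24=48, Kent→W1 2·4=8, York→W1 2·20=40, Largo→W2 2·11=22. Service 152; fixed 39; total 191.

Total cost: 191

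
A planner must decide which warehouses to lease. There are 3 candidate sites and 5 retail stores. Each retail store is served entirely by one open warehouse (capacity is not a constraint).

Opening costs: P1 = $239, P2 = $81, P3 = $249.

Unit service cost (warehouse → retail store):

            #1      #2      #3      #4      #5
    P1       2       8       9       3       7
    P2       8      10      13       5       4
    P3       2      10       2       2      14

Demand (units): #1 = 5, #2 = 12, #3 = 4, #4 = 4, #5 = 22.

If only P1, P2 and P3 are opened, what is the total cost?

Each retail store is assigned to its cheapest site among the open ones.
{P1, P2, P3}: #1→P1 2·5=10, #2→P1 8·12=96, #3→P3 2·4=8, #4→P3 2·4=8, #5→P2 4·22=88. Service 210; fixed 569; total 779.

Total cost: 779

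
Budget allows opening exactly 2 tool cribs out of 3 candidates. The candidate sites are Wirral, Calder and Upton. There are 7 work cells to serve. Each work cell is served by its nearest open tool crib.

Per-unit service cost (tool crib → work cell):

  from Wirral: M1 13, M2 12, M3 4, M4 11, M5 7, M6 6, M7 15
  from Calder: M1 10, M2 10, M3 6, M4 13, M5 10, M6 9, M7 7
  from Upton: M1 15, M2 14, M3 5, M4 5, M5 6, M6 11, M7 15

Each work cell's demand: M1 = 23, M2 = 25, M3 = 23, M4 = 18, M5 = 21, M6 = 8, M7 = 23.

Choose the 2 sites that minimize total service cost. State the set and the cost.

With exactly 2 open, each work cell uses its cheapest among the chosen.
{Calder, Upton}: M1→Calder 10·23=230, M2→Calder 10·25=250, M3→Upton 5·23=115, M4→Upton 5·18=90, M5→Upton 6·21=126, M6→Calder 9·8=72, M7→Calder 7·23=161. Service cost 1044.
{Wirral, Calder}: service cost 1126
{Wirral, Upton}: service cost 1300
Among all 3 size-2 choices, {Calder, Upton} is lowest.

Choose Calder and Upton; total service cost 1044.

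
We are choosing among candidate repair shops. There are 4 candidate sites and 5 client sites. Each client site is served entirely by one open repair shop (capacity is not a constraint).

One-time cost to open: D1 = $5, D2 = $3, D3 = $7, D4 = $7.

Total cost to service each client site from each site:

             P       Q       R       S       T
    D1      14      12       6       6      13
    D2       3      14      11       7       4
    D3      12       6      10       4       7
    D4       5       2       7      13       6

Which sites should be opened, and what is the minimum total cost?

Open D2 and D4; minimum total cost 33.

For any fixed open set, each client site goes to its cheapest open site; total = fixed + service.
{D2, D4}: P→D2 3, Q→D4 2, R→D4 7, S→D2 7, T→D2 4. Service 23; fixed 10; total 33.
{D1, D2, D4}: service 21 + fixed 15 = 36
{D1, D4}: service 25 + fixed 12 = 37
{D1, D2, D3, D4}: service 19 + fixed 22 = 41
No other subset beats 33.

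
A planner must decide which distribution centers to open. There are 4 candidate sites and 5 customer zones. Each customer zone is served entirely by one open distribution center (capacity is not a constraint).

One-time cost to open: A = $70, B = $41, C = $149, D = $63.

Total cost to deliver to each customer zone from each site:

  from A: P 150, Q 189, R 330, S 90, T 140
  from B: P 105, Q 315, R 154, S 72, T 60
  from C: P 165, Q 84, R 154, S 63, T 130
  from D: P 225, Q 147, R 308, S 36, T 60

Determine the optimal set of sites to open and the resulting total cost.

Open B and D; minimum total cost 606.

For any fixed open set, each customer zone goes to its cheapest open site; total = fixed + service.
{B, D}: P→B 105, Q→D 147, R→B 154, S→D 36, T→B 60. Service 502; fixed 104; total 606.
{B, C}: service 466 + fixed 190 = 656
{A, B, D}: service 502 + fixed 174 = 676
{A, B, C, D}: P→B 105, Q→C 84, R→B 154, S→D 36, T→B 60. Service 439; fixed 323; total 762.
No other subset beats 606.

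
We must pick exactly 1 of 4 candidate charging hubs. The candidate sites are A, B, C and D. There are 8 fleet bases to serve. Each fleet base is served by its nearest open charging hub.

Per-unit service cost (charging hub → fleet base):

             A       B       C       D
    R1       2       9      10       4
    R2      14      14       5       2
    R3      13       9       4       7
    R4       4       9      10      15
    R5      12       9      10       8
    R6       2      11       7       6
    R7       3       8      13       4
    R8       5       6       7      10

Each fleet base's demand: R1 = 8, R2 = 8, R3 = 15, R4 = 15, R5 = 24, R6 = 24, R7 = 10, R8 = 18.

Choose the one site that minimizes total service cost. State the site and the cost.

Choose A only; total service cost 839.

With exactly 1 open, each fleet base uses its cheapest among the chosen.
{A}: R1→A 2·8=16, R2→A 14·8=112, R3→A 13·15=195, R4→A 4·15=60, R5→A 12·24=288, R6→A 2·24=48, R7→A 3·10=30, R8→A 5·18=90. Service cost 839.
{D}: service cost 934
{C}: service cost 994
Among all 4 size-1 choices, {A} is lowest.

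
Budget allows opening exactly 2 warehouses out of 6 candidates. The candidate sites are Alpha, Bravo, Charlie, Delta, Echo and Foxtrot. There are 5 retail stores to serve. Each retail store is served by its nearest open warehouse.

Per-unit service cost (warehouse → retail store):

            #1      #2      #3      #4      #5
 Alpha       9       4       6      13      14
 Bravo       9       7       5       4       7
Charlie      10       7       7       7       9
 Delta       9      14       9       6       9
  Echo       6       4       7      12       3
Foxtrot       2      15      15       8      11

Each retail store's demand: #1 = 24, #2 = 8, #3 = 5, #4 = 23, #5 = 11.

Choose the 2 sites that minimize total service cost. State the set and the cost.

With exactly 2 open, each retail store uses its cheapest among the chosen.
{Bravo, Foxtrot}: #1→Foxtrot 2·24=48, #2→Bravo 7·8=56, #3→Bravo 5·5=25, #4→Bravo 4·23=92, #5→Bravo 7·11=77. Service cost 298.
{Bravo, Echo}: service cost 326
{Echo, Foxtrot}: service cost 332
Among all 15 size-2 choices, {Bravo, Foxtrot} is lowest.

Choose Bravo and Foxtrot; total service cost 298.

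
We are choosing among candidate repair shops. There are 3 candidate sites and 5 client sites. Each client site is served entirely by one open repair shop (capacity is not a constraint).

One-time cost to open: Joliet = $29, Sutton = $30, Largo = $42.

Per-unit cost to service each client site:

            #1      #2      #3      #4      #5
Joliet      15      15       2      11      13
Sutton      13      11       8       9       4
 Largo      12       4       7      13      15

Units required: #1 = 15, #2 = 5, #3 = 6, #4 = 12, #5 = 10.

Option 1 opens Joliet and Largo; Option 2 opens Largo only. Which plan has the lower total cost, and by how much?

Option 1: {Joliet, Largo}: #1→Largo 12·15=180, #2→Largo 4·5=20, #3→Joliet 2·6=12, #4→Joliet 11·12=132, #5→Joliet 13·10=130. Service 474; fixed 71; total 545.
Option 2: {Largo}: #1→Largo 12·15=180, #2→Largo 4·5=20, #3→Largo 7·6=42, #4→Largo 13·12=156, #5→Largo 15·10=150. Service 548; fixed 42; total 590.
Difference: |545 − 590| = 45.

Option 1 is cheaper by 45.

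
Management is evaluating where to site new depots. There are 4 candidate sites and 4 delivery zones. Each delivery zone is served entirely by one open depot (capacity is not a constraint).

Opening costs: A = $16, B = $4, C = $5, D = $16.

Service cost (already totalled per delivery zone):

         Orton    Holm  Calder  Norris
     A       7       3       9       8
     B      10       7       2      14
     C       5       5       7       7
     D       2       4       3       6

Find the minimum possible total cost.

Minimum total cost: 28

For any fixed open set, each delivery zone goes to its cheapest open site; total = fixed + service.
{B, C}: Orton→C 5, Holm→C 5, Calder→B 2, Norris→C 7. Service 19; fixed 9; total 28.
{C}: service 24 + fixed 5 = 29
{D}: service 15 + fixed 16 = 31
{A, B, C, D}: Orton→D 2, Holm→A 3, Calder→B 2, Norris→D 6. Service 13; fixed 41; total 54.
No other subset beats 28.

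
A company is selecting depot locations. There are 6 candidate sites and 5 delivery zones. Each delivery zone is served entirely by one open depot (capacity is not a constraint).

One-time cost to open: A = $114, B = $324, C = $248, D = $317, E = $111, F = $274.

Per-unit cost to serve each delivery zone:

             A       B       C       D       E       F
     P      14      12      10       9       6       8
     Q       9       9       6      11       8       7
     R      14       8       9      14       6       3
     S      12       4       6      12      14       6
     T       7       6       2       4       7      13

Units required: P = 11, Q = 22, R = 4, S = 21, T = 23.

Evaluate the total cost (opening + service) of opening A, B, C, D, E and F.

Each delivery zone is assigned to its cheapest site among the open ones.
{A, B, C, D, E, F}: P→E 6·11=66, Q→C 6·22=132, R→F 3·4=12, S→B 4·21=84, T→C 2·23=46. Service 340; fixed 1388; total 1728.

Total cost: 1728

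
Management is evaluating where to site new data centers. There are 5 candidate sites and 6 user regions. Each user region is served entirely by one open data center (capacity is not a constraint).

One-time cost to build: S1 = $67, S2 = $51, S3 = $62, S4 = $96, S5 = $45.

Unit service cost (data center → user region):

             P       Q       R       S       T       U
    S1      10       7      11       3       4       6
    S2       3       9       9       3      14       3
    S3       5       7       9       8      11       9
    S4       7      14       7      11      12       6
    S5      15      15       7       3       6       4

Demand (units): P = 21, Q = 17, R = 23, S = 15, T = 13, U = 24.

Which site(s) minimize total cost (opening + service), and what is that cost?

Open S2 and S5; minimum total cost 668.

For any fixed open set, each user region goes to its cheapest open site; total = fixed + service.
{S2, S5}: P→S2 3·21=63, Q→S2 9·17=153, R→S5 7·23=161, S→S2 3·15=45, T→S5 6·13=78, U→S2 3·24=72. Service 572; fixed 96; total 668.
{S1, S2, S5}: service 512 + fixed 163 = 675
{S1, S2}: P→S2 3·21=63, Q→S1 7·17=119, R→S2 9·23=207, S→S1 3·15=45, T→S1 4·13=52, U→S2 3·24=72. Service 558; fixed 118; total 676.
{S1, S2, S3, S4, S5}: P→S2 3·21=63, Q→S1 7·17=119, R→S4 7·23=161, S→S1 3·15=45, T→S1 4·13=52, U→S2 3·24=72. Service 512; fixed 321; total 833.
No other subset beats 668.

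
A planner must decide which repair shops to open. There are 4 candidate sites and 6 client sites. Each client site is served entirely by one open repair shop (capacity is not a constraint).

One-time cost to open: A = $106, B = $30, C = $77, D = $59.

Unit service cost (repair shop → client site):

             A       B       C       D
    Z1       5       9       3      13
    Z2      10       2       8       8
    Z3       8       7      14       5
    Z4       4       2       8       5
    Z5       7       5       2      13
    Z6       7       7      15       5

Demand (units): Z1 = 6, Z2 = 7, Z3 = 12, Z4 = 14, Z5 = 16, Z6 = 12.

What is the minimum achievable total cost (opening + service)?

Minimum total cost: 367

For any fixed open set, each client site goes to its cheapest open site; total = fixed + service.
{B, C}: Z1→C 3·6=18, Z2→B 2·7=14, Z3→B 7·12=84, Z4→B 2·14=28, Z5→C 2·16=32, Z6→B 7·12=84. Service 260; fixed 107; total 367.
{B}: Z1→B 9·6=54, Z2→B 2·7=14, Z3→B 7·12=84, Z4→B 2·14=28, Z5→B 5·16=80, Z6→B 7·12=84. Service 344; fixed 30; total 374.
{B, C, D}: service 212 + fixed 166 = 378
{A, B, C, D}: Z1→C 3·6=18, Z2→B 2·7=14, Z3→D 5·12=60, Z4→B 2·14=28, Z5→C 2·16=32, Z6→D 5·12=60. Service 212; fixed 272; total 484.
No other subset beats 367.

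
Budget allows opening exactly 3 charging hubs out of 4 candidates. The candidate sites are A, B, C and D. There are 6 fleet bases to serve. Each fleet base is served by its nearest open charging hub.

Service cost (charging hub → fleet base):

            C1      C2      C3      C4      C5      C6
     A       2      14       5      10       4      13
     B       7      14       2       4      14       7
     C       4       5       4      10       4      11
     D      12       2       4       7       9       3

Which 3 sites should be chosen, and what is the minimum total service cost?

With exactly 3 open, each fleet base uses its cheapest among the chosen.
{A, B, D}: C1→A 2, C2→D 2, C3→B 2, C4→B 4, C5→A 4, C6→D 3. Service cost 17.
{B, C, D}: service cost 19
{A, C, D}: service cost 22
Among all 4 size-3 choices, {A, B, D} is lowest.

Choose A, B and D; total service cost 17.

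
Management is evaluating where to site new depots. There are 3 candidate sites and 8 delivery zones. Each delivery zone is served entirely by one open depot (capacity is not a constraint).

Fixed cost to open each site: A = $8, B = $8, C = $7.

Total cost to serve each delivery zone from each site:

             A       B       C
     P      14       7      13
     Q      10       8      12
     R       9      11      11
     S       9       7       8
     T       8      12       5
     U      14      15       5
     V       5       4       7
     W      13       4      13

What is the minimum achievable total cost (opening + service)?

For any fixed open set, each delivery zone goes to its cheapest open site; total = fixed + service.
{B, C}: P→B 7, Q→B 8, R→B 11, S→B 7, T→C 5, U→C 5, V→B 4, W→B 4. Service 51; fixed 15; total 66.
{A, B, C}: service 49 + fixed 23 = 72
{B}: service 68 + fixed 8 = 76
{C}: service 74 + fixed 7 = 81
No other subset beats 66.

Minimum total cost: 66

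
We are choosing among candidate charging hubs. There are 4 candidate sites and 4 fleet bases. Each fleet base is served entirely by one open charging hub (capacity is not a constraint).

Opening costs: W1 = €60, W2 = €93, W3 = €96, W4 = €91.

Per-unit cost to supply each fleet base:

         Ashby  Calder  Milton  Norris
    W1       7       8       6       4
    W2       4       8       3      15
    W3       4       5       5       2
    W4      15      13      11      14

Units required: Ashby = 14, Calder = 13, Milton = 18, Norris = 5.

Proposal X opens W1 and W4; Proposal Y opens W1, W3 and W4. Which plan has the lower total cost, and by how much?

Proposal Y is cheaper by 13.

Proposal X: {W1, W4}: Ashby→W1 7·14=98, Calder→W1 8·13=104, Milton→W1 6·18=108, Norris→W1 4·5=20. Service 330; fixed 151; total 481.
Proposal Y: {W1, W3, W4}: Ashby→W3 4·14=56, Calder→W3 5·13=65, Milton→W3 5·18=90, Norris→W3 2·5=10. Service 221; fixed 247; total 468.
Difference: |481 − 468| = 13.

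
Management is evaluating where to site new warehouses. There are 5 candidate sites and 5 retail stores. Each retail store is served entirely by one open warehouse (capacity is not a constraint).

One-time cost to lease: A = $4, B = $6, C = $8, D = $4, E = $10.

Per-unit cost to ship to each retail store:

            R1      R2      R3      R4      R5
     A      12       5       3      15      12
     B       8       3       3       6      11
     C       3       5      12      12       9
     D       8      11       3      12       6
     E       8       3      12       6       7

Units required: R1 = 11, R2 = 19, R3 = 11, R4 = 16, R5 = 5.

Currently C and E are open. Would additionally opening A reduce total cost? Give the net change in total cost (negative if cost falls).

Current service cost with {C, E}: 353.
Adding A: each retail store re-picks its cheapest; new service cost 254, saving 99.
Extra fixed cost: 4. Net change = 4 − 99 = -95.
(Totals: 371 → 276.)

Yes — net change −95 (cost falls by 95).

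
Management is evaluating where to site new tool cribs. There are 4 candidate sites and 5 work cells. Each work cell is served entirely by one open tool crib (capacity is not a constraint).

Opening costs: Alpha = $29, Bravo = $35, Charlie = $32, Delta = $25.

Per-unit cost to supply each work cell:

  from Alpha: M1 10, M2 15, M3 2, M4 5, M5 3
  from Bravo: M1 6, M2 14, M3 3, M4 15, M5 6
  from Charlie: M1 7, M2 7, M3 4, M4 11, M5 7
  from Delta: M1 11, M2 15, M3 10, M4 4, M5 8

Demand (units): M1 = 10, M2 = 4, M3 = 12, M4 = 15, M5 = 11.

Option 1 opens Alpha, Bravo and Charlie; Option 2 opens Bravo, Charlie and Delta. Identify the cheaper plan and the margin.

Option 1: {Alpha, Bravo, Charlie}: M1→Bravo 6·10=60, M2→Charlie 7·4=28, M3→Alpha 2·12=24, M4→Alpha 5·15=75, M5→Alpha 3·11=33. Service 220; fixed 96; total 316.
Option 2: {Bravo, Charlie, Delta}: M1→Bravo 6·10=60, M2→Charlie 7·4=28, M3→Bravo 3·12=36, M4→Delta 4·15=60, M5→Bravo 6·11=66. Service 250; fixed 92; total 342.
Difference: |316 − 342| = 26.

Option 1 is cheaper by 26.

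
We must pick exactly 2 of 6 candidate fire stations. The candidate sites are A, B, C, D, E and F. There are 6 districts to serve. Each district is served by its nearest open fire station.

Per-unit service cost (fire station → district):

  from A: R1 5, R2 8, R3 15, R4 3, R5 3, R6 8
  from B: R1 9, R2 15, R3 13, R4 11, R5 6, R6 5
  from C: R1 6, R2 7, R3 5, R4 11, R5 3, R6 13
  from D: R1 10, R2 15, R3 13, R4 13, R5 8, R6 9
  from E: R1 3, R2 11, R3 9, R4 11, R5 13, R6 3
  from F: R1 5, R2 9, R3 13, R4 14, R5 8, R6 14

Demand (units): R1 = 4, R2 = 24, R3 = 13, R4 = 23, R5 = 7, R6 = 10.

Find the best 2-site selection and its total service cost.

With exactly 2 open, each district uses its cheapest among the chosen.
{A, C}: R1→A 5·4=20, R2→C 7·24=168, R3→C 5·13=65, R4→A 3·23=69, R5→A 3·7=21, R6→A 8·10=80. Service cost 423.
{A, E}: service cost 441
{A, B}: service cost 521
Among all 15 size-2 choices, {A, C} is lowest.

Choose A and C; total service cost 423.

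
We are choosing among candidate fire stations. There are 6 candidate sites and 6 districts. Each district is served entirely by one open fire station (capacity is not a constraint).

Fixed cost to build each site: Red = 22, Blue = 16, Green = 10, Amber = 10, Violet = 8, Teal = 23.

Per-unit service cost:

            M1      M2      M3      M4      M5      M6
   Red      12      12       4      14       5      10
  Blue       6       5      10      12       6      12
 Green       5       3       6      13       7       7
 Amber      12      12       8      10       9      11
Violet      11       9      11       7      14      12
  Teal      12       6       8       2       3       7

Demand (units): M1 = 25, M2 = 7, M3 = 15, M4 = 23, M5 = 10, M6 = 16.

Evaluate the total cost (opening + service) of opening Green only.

Each district is assigned to its cheapest site among the open ones.
{Green}: M1→Green 5·25=125, M2→Green 3·7=21, M3→Green 6·15=90, M4→Green 13·23=299, M5→Green 7·10=70, M6→Green 7·16=112. Service 717; fixed 10; total 727.

Total cost: 727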